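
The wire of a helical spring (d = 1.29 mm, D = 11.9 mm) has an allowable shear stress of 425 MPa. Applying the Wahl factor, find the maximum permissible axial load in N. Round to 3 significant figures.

C = D/d = 11.9/1.29 = 9.2248
K_W = (4C−1)/(4C−4) + 0.615/C = 35.899/32.899 + 0.0667 = 1.1579
τ_max = K·8FD/(πd³) → F_max = τ_allow·πd³/(8DK)
F_max = 425·π·1.29³/(8·11.9·1.1579) = 2866.2/110.23 = 26.003 N

26.0 N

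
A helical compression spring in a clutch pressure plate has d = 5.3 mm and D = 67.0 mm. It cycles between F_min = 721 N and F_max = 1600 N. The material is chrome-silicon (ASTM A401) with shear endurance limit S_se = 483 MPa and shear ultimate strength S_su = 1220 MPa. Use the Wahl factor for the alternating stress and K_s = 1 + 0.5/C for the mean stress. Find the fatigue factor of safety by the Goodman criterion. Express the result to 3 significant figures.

C = D/d = 67.0/5.3 = 12.6415; K_W = (4C−1)/(4C−4)+0.615/C = 1.1131; K_s = 1+0.5/C = 1.0396
F_a = (F_max−F_min)/2 = 439.5 N; F_m = (F_max+F_min)/2 = 1160.5 N
τ_a = K_W·8F_aD/(πd³) = 1.1131 × 503.67 = 560.62 MPa
τ_m = K_s·8F_mD/(πd³) = 1.0396 × 1329.9 = 1382.5 MPa
Goodman: 1/n_f = τ_a/S_se + τ_m/S_su = 560.62/483 + 1382.5/1220 = 1.16071 + 1.13323 = 2.2939
n_f = 1/2.2939 = 0.4359

0.436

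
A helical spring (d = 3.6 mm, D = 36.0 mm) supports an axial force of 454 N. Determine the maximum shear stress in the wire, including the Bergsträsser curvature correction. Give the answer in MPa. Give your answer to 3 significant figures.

1010 MPa

Spring index C = D/d = 36.0/3.6 = 10.0000
K_B = (4C+2)/(4C−3) = 42.000/37.000 = 1.1351
τ₀ = 8FD/(πd³) = 8·454·36.0/(π·3.6³) = 130752/146.57 = 892.05 MPa
τ_max = K·τ₀ = 1.1351 × 892.05 = 1012.6 MPa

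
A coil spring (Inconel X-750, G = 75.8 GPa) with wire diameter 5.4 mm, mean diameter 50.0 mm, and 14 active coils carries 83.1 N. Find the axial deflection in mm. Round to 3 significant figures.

k = Gd⁴/(8D³N_a) = (75.8×10³)(5.4⁴)/(8·50.0³·14) = 4.6038 N/mm
δ = F/k = 83.1 / 4.6038 = 18.05 mm

18.1 mm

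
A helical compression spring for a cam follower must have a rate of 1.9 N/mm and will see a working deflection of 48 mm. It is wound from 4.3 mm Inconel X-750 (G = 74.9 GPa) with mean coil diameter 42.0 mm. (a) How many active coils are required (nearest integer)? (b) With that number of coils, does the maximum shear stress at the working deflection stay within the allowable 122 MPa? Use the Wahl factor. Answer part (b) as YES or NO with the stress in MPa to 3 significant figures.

(a) 23 coils; (b) NO, τ_max = 139 MPa

N_a = Gd⁴/(8D³k) = (74.9×10³)(4.3⁴)/(8·42.0³·1.9) = 22.74 → N_a = 23
Actual rate k = Gd⁴/(8D³·23) = 1.8784 N/mm
Working load F = kδ = 1.8784·48 = 90.164 N
C = 42.0/4.3 = 9.7674; K_W = (4C−1)/(4C−4)+0.615/C = 1.1485
τ_max = K_W·8FD/(πd³) = 1.1485·121.29 = 139.3 MPa
τ_max > 122 MPa → exceeds allowable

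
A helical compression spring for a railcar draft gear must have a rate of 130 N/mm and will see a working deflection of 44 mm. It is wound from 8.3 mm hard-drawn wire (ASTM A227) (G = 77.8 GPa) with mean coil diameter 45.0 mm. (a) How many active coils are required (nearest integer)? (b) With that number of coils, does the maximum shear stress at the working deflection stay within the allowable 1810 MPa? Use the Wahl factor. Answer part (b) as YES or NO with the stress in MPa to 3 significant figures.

(a) 4 coils; (b) YES, τ_max = 1430 MPa

N_a = Gd⁴/(8D³k) = (77.8×10³)(8.3⁴)/(8·45.0³·130) = 3.896 → N_a = 4
Actual rate k = Gd⁴/(8D³·4) = 126.62 N/mm
Working load F = kδ = 126.62·44 = 5571.3 N
C = 45.0/8.3 = 5.4217; K_W = (4C−1)/(4C−4)+0.615/C = 1.2831
τ_max = K_W·8FD/(πd³) = 1.2831·1116.5 = 1432.6 MPa
τ_max ≤ 1810 MPa → acceptable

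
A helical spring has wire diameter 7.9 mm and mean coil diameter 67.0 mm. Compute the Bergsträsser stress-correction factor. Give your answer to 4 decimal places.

1.1617

C = D/d = 67.0/7.9 = 8.4810
K_B = (4C+2)/(4C−3) = 35.924/30.924 = 1.1617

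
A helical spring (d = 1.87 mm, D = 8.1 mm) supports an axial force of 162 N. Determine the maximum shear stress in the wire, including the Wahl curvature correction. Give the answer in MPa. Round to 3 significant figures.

699 MPa

Spring index C = D/d = 8.1/1.87 = 4.3316
K_W = (4C−1)/(4C−4) + 0.615/C = 16.326/13.326 + 0.1420 = 1.3671
τ₀ = 8FD/(πd³) = 8·162·8.1/(π·1.87³) = 10497.6/20.544 = 510.99 MPa
τ_max = K·τ₀ = 1.3671 × 510.99 = 698.58 MPa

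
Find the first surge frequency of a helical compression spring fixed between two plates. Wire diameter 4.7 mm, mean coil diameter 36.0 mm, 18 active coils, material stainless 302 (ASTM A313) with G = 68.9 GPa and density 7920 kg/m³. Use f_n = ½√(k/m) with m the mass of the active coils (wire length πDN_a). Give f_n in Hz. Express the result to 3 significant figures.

k = Gd⁴/(8D³N_a) = (68.9×10³)(4.7⁴)/(8·36.0³·18) = 5.0043 N/mm = 5004.3 N/m
Wire length L = πDN_a = π·36.0·18 = 2035.8 mm
m = ρ·(πd²/4)·L = 7920 × 17.349×10⁻⁶ m² × 2.0358 m = 0.27973 kg
f_n = ½√(k/m) = 0.5·√(5004.3/0.27973) = 0.5·√(17890) = 66.876 Hz

66.9 Hz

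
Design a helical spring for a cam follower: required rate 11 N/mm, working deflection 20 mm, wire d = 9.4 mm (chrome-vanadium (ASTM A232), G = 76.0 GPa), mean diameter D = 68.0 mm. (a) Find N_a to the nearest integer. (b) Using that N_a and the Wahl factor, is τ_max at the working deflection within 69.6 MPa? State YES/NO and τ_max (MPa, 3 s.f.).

N_a = Gd⁴/(8D³k) = (76.0×10³)(9.4⁴)/(8·68.0³·11) = 21.44 → N_a = 21
Actual rate k = Gd⁴/(8D³·21) = 11.233 N/mm
Working load F = kδ = 11.233·20 = 224.66 N
C = 68.0/9.4 = 7.2340; K_W = (4C−1)/(4C−4)+0.615/C = 1.2053
τ_max = K_W·8FD/(πd³) = 1.2053·46.837 = 56.453 MPa
τ_max ≤ 69.6 MPa → acceptable

(a) 21 coils; (b) YES, τ_max = 56.5 MPa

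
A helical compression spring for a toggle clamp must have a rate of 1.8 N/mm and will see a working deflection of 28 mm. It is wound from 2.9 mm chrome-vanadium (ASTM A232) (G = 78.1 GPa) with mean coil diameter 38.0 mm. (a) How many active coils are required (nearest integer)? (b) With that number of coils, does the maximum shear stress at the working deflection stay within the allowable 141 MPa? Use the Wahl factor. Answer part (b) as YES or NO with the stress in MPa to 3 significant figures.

(a) 7 coils; (b) NO, τ_max = 221 MPa

N_a = Gd⁴/(8D³k) = (78.1×10³)(2.9⁴)/(8·38.0³·1.8) = 6.991 → N_a = 7
Actual rate k = Gd⁴/(8D³·7) = 1.7976 N/mm
Working load F = kδ = 1.7976·28 = 50.334 N
C = 38.0/2.9 = 13.1034; K_W = (4C−1)/(4C−4)+0.615/C = 1.1089
τ_max = K_W·8FD/(πd³) = 1.1089·199.71 = 221.45 MPa
τ_max > 141 MPa → exceeds allowable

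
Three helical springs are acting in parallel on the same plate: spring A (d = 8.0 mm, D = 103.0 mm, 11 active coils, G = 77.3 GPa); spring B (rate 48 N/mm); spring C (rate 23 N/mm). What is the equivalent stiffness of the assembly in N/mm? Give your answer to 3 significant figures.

74.3 N/mm

k_A = Gd⁴/(8D³N_a) = (77.3×10³)(8.0⁴)/(8·103.0³·11) = 3.2926 N/mm
Parallel: k_eq = 3.2926 + 48 + 23 = 74.293 N/mm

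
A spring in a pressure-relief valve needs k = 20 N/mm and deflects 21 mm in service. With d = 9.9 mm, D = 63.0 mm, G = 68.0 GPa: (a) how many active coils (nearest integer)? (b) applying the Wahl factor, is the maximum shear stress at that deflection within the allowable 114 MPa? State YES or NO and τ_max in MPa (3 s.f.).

N_a = Gd⁴/(8D³k) = (68.0×10³)(9.9⁴)/(8·63.0³·20) = 16.33 → N_a = 16
Actual rate k = Gd⁴/(8D³·16) = 20.409 N/mm
Working load F = kδ = 20.409·21 = 428.59 N
C = 63.0/9.9 = 6.3636; K_W = (4C−1)/(4C−4)+0.615/C = 1.2365
τ_max = K_W·8FD/(πd³) = 1.2365·70.862 = 87.619 MPa
τ_max ≤ 114 MPa → acceptable

(a) 16 coils; (b) YES, τ_max = 87.6 MPa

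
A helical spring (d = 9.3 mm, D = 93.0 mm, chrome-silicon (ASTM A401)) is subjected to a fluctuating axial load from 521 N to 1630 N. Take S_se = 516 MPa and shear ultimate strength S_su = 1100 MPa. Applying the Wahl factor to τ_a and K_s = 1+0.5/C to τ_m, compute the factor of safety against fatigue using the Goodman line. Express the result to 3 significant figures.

1.50

C = D/d = 93.0/9.3 = 10.0000; K_W = (4C−1)/(4C−4)+0.615/C = 1.1448; K_s = 1+0.5/C = 1.0500
F_a = (F_max−F_min)/2 = 554.5 N; F_m = (F_max+F_min)/2 = 1075.5 N
τ_a = K_W·8F_aD/(πd³) = 1.1448 × 163.26 = 186.9 MPa
τ_m = K_s·8F_mD/(πd³) = 1.0500 × 316.65 = 332.49 MPa
Goodman: 1/n_f = τ_a/S_se + τ_m/S_su = 186.9/516 + 332.49/1100 = 0.36222 + 0.30226 = 0.66448
n_f = 1/0.66448 = 1.505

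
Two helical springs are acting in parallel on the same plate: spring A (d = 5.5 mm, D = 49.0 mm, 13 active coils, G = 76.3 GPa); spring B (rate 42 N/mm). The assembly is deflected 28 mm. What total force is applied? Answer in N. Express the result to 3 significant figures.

k_A = Gd⁴/(8D³N_a) = (76.3×10³)(5.5⁴)/(8·49.0³·13) = 5.7063 N/mm
Parallel: k_eq = 5.7063 + 42 = 47.706 N/mm
F = k_eq·δ = 47.706·28 = 1335.8 N

1340 N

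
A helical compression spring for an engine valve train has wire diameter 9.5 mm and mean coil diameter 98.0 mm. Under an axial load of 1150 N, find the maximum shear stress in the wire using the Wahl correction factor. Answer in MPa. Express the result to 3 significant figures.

Spring index C = D/d = 98.0/9.5 = 10.3158
K_W = (4C−1)/(4C−4) + 0.615/C = 40.263/37.263 + 0.0596 = 1.1401
τ₀ = 8FD/(πd³) = 8·1150·98.0/(π·9.5³) = 901600/2693.5 = 334.73 MPa
τ_max = K·τ₀ = 1.1401 × 334.73 = 381.63 MPa

382 MPa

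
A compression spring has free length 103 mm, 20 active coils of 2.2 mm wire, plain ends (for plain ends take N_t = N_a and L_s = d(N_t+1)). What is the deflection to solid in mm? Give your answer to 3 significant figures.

56.8 mm

N_t = 20; L_s = 2.2·21 = 46.2 mm
δ_solid = L₀ − L_s = 103 − 46.2 = 56.8 mm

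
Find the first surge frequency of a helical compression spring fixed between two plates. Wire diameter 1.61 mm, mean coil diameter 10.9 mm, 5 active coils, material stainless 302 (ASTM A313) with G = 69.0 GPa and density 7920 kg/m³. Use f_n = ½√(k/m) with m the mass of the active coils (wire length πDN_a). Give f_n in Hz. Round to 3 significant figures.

900 Hz

k = Gd⁴/(8D³N_a) = (69.0×10³)(1.61⁴)/(8·10.9³·5) = 8.9498 N/mm = 8949.8 N/m
Wire length L = πDN_a = π·10.9·5 = 171.22 mm
m = ρ·(πd²/4)·L = 7920 × 2.0358×10⁻⁶ m² × 0.17122 m = 0.0027607 kg
f_n = ½√(k/m) = 0.5·√(8949.8/0.0027607) = 0.5·√(3.2419e+06) = 900.26 Hz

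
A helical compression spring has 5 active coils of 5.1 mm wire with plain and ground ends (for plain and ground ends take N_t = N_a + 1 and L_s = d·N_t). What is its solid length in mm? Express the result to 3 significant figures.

30.6 mm

plain and ground ends: N_t = N_a + 1 = 5 + 1 = 6
L_s = d·N_t = 5.1 × 6 = 30.6 mm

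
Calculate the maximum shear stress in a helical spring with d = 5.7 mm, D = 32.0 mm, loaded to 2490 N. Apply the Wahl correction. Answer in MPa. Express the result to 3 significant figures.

1390 MPa

Spring index C = D/d = 32.0/5.7 = 5.6140
K_W = (4C−1)/(4C−4) + 0.615/C = 21.456/18.456 + 0.1095 = 1.2721
τ₀ = 8FD/(πd³) = 8·2490·32.0/(π·5.7³) = 637440/581.8 = 1095.6 MPa
τ_max = K·τ₀ = 1.2721 × 1095.6 = 1393.7 MPa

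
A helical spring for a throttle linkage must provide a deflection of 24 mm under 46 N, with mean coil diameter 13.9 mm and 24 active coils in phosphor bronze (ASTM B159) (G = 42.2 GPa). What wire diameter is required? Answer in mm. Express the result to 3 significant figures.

2.20 mm

Required rate k = F/δ = 46/24 = 1.9167 N/mm
d = (8D³N_a·k / G)^(1/4) = (8·13.9³·24·1.9167 / (42.2×10³))^0.25
  = (23.42)^0.25 = 2.1999 mm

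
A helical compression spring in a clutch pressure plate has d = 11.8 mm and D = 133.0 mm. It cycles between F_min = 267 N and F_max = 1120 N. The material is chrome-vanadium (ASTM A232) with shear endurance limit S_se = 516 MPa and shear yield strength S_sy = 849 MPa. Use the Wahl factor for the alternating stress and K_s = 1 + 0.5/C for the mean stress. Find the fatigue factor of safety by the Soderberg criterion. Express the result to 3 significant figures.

C = D/d = 133.0/11.8 = 11.2712; K_W = (4C−1)/(4C−4)+0.615/C = 1.1276; K_s = 1+0.5/C = 1.0444
F_a = (F_max−F_min)/2 = 426.5 N; F_m = (F_max+F_min)/2 = 693.5 N
τ_a = K_W·8F_aD/(πd³) = 1.1276 × 87.915 = 99.132 MPa
τ_m = K_s·8F_mD/(πd³) = 1.0444 × 142.95 = 149.29 MPa
Soderberg: 1/n_f = τ_a/S_se + τ_m/S_sy = 99.132/516 + 149.29/849 = 0.19212 + 0.17585 = 0.36796
n_f = 1/0.36796 = 2.718

2.72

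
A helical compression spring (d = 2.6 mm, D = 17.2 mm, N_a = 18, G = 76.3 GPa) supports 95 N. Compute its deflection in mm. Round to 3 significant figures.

k = Gd⁴/(8D³N_a) = (76.3×10³)(2.6⁴)/(8·17.2³·18) = 4.7585 N/mm
δ = F/k = 95 / 4.7585 = 19.964 mm

20.0 mm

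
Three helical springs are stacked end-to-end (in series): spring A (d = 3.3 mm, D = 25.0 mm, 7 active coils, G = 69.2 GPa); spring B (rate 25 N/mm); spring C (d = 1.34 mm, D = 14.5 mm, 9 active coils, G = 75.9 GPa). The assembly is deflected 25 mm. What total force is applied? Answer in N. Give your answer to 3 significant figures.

24.0 N

k_A = Gd⁴/(8D³N_a) = (69.2×10³)(3.3⁴)/(8·25.0³·7) = 9.3789 N/mm
k_C = Gd⁴/(8D³N_a) = (75.9×10³)(1.34⁴)/(8·14.5³·9) = 1.1149 N/mm
Series: 1/k_eq = 1/9.3789 + 1/25 + 1/1.1149 = 1.0436; k_eq = 0.95823 N/mm
F = k_eq·δ = 0.95823·25 = 23.956 N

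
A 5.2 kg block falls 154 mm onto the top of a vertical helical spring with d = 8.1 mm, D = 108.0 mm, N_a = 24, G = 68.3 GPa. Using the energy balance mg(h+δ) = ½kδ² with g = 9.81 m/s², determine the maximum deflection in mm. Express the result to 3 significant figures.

163 mm

k = Gd⁴/(8D³N_a) = (68.3×10³)(8.1⁴)/(8·108.0³·24) = 1.2156 N/mm
W = mg = 5.2 × 9.81 = 51.012 N
½kδ² − Wδ − Wh = 0 → δ = (W + √(W² + 2kWh))/k
δ = (51.012 + √(2602.2 + 19099))/1.2156 = (51.012 + 147.31)/1.2156 = 163.15 mm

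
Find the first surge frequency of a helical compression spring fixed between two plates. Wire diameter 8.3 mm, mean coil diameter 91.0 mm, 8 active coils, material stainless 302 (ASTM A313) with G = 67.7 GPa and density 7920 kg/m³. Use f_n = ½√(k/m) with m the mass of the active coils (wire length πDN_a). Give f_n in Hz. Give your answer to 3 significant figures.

k = Gd⁴/(8D³N_a) = (67.7×10³)(8.3⁴)/(8·91.0³·8) = 6.6619 N/mm = 6661.9 N/m
Wire length L = πDN_a = π·91.0·8 = 2287.1 mm
m = ρ·(πd²/4)·L = 7920 × 54.106×10⁻⁶ m² × 2.2871 m = 0.98006 kg
f_n = ½√(k/m) = 0.5·√(6661.9/0.98006) = 0.5·√(6797.4) = 41.223 Hz

41.2 Hz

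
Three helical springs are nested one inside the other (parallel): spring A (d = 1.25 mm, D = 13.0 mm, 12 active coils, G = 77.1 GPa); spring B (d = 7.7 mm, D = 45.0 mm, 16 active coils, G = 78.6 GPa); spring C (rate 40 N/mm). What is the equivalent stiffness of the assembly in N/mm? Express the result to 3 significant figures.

64.6 N/mm

k_A = Gd⁴/(8D³N_a) = (77.1×10³)(1.25⁴)/(8·13.0³·12) = 0.89247 N/mm
k_B = Gd⁴/(8D³N_a) = (78.6×10³)(7.7⁴)/(8·45.0³·16) = 23.689 N/mm
Parallel: k_eq = 0.89247 + 23.689 + 40 = 64.581 N/mm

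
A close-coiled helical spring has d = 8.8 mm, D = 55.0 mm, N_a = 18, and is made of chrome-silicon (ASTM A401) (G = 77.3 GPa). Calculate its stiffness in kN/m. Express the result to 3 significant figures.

k = Gd⁴/(8D³N_a) = (77.3×10³ × 8.8⁴) / (8 × 55.0³ × 18)
  = 4.63565e+08 / 2.3958e+07 = 19.349 N/mm

19.3 kN/m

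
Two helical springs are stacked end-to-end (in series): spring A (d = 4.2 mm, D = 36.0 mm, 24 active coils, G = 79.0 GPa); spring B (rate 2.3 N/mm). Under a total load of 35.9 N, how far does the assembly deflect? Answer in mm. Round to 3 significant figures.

28.7 mm

k_A = Gd⁴/(8D³N_a) = (79.0×10³)(4.2⁴)/(8·36.0³·24) = 2.7442 N/mm
Series: 1/k_eq = 1/2.7442 + 1/2.3 = 0.79919; k_eq = 1.2513 N/mm
δ = F/k_eq = 35.9/1.2513 = 28.691 mm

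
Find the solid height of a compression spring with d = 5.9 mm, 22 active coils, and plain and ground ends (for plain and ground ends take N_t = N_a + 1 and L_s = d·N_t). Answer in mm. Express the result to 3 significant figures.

136 mm

plain and ground ends: N_t = N_a + 1 = 22 + 1 = 23
L_s = d·N_t = 5.9 × 23 = 135.7 mm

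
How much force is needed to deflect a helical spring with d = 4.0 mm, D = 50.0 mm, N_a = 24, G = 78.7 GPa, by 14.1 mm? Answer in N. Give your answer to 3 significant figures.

11.8 N

k = Gd⁴/(8D³N_a) = (78.7×10³)(4.0⁴)/(8·50.0³·24) = 0.83947 N/mm
F = k·δ = 0.83947 × 14.1 = 11.836 N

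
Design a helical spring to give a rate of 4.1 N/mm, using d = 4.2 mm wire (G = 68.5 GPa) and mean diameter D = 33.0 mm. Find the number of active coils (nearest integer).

N_a = Gd⁴/(8D³k) = (68.5×10³ × 4.2⁴)/(8 × 33.0³ × 4.1)
    = 2.13151e+07 / 1.17873e+06 = 18.08 → 18 coils

18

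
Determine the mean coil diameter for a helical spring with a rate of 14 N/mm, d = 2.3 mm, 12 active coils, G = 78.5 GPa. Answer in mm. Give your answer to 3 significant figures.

11.8 mm

D = (Gd⁴/(8N_a·k))^(1/3) = (78.5×10³·2.3⁴/(8·12·14))^(1/3)
  = (1634.49)^(1/3) = 11.7795 mm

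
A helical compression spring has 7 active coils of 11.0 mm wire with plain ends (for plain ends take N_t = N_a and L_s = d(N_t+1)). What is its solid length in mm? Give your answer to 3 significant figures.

88.0 mm

plain ends: N_t = N_a = 7
L_s = d·(N_t+1) = 11.0 × 8 = 88 mm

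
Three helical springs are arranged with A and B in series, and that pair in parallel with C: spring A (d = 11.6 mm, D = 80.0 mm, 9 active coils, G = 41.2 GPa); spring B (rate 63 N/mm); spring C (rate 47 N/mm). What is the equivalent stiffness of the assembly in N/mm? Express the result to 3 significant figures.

k_A = Gd⁴/(8D³N_a) = (41.2×10³)(11.6⁴)/(8·80.0³·9) = 20.236 N/mm
Springs A,B series: k_AB = 1/(1/20.236+1/63) = 15.316 N/mm; parallel with C: k_eq = 15.316+47 = 62.316 N/mm

62.3 N/mm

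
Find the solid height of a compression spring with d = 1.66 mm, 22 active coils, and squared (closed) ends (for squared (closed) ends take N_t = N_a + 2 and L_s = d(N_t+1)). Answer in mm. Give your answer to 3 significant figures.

41.5 mm

squared (closed) ends: N_t = N_a + 2 = 22 + 2 = 24
L_s = d·(N_t+1) = 1.66 × 25 = 41.5 mm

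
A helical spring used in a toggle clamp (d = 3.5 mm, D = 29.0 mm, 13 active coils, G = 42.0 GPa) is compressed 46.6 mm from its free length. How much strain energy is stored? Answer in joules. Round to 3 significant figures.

k = Gd⁴/(8D³N_a) = (42.0×10³)(3.5⁴)/(8·29.0³·13) = 2.4848 N/mm
U = ½kδ² = 0.5 × 2.4848 × 46.6² = 2698 N·mm = 2.698 J

2.70 J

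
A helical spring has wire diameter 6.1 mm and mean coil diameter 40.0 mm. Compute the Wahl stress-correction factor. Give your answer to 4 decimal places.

1.2287

C = D/d = 40.0/6.1 = 6.5574
K_W = (4C−1)/(4C−4) + 0.615/C = 25.230/22.230 + 0.0938 = 1.2287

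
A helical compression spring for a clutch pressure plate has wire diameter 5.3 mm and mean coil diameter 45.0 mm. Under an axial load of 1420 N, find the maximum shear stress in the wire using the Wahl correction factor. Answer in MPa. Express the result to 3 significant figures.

Spring index C = D/d = 45.0/5.3 = 8.4906
K_W = (4C−1)/(4C−4) + 0.615/C = 32.962/29.962 + 0.0724 = 1.1726
τ₀ = 8FD/(πd³) = 8·1420·45.0/(π·5.3³) = 511200/467.71 = 1093 MPa
τ_max = K·τ₀ = 1.1726 × 1093 = 1281.6 MPa

1280 MPa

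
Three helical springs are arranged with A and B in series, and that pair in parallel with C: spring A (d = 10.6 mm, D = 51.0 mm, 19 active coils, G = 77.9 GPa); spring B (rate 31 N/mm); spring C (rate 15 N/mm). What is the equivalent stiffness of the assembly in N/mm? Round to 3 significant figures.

k_A = Gd⁴/(8D³N_a) = (77.9×10³)(10.6⁴)/(8·51.0³·19) = 48.776 N/mm
Springs A,B series: k_AB = 1/(1/48.776+1/31) = 18.954 N/mm; parallel with C: k_eq = 18.954+15 = 33.954 N/mm

34.0 N/mm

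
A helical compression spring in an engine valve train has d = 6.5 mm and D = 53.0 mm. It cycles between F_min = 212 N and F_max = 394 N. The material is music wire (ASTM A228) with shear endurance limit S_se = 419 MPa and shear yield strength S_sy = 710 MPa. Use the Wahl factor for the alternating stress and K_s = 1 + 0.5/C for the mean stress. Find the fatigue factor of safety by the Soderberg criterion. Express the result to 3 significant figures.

C = D/d = 53.0/6.5 = 8.1538; K_W = (4C−1)/(4C−4)+0.615/C = 1.1803; K_s = 1+0.5/C = 1.0613
F_a = (F_max−F_min)/2 = 91 N; F_m = (F_max+F_min)/2 = 303 N
τ_a = K_W·8F_aD/(πd³) = 1.1803 × 44.722 = 52.783 MPa
τ_m = K_s·8F_mD/(πd³) = 1.0613 × 148.91 = 158.04 MPa
Soderberg: 1/n_f = τ_a/S_se + τ_m/S_sy = 52.783/419 + 158.04/710 = 0.12597 + 0.22259 = 0.34856
n_f = 1/0.34856 = 2.869

2.87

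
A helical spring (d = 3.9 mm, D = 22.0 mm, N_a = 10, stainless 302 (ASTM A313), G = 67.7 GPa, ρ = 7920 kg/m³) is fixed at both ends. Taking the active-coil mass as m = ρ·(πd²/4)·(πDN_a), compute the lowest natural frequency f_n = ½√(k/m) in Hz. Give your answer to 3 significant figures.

k = Gd⁴/(8D³N_a) = (67.7×10³)(3.9⁴)/(8·22.0³·10) = 18.386 N/mm = 18386 N/m
Wire length L = πDN_a = π·22.0·10 = 691.15 mm
m = ρ·(πd²/4)·L = 7920 × 11.946×10⁻⁶ m² × 0.69115 m = 0.065391 kg
f_n = ½√(k/m) = 0.5·√(18386/0.065391) = 0.5·√(2.8117e+05) = 265.13 Hz

265 Hz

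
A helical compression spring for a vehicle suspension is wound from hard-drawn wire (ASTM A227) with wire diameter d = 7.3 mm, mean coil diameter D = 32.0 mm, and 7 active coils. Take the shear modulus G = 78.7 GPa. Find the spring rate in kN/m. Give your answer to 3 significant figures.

122 kN/m

k = Gd⁴/(8D³N_a) = (78.7×10³ × 7.3⁴) / (8 × 32.0³ × 7)
  = 2.23494e+08 / 1.83501e+06 = 121.79 N/mm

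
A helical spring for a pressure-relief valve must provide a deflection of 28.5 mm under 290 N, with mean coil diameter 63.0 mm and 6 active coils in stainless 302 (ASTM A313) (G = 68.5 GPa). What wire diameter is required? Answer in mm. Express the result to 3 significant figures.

Required rate k = F/δ = 290/28.5 = 10.175 N/mm
d = (8D³N_a·k / G)^(1/4) = (8·63.0³·6·10.175 / (68.5×10³))^0.25
  = (1782.9)^0.25 = 6.4980 mm

6.50 mm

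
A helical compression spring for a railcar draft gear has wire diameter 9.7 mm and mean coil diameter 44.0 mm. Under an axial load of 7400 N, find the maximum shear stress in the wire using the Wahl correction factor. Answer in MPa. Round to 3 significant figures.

Spring index C = D/d = 44.0/9.7 = 4.5361
K_W = (4C−1)/(4C−4) + 0.615/C = 17.144/14.144 + 0.1356 = 1.3477
τ₀ = 8FD/(πd³) = 8·7400·44.0/(π·9.7³) = 2.6048e+06/2867.2 = 908.47 MPa
τ_max = K·τ₀ = 1.3477 × 908.47 = 1224.3 MPa

1220 MPa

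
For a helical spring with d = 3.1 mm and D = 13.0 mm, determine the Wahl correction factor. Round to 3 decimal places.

C = D/d = 13.0/3.1 = 4.1935
K_W = (4C−1)/(4C−4) + 0.615/C = 15.774/12.774 + 0.1467 = 1.3815

1.382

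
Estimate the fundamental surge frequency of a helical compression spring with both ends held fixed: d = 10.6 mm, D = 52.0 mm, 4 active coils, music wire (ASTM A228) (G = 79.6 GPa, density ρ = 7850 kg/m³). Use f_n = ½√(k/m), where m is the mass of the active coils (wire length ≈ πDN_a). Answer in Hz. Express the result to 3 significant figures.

351 Hz

k = Gd⁴/(8D³N_a) = (79.6×10³)(10.6⁴)/(8·52.0³·4) = 223.35 N/mm = 2.2335e+05 N/m
Wire length L = πDN_a = π·52.0·4 = 653.45 mm
m = ρ·(πd²/4)·L = 7850 × 88.247×10⁻⁶ m² × 0.65345 m = 0.45267 kg
f_n = ½√(k/m) = 0.5·√(2.2335e+05/0.45267) = 0.5·√(4.9339e+05) = 351.21 Hz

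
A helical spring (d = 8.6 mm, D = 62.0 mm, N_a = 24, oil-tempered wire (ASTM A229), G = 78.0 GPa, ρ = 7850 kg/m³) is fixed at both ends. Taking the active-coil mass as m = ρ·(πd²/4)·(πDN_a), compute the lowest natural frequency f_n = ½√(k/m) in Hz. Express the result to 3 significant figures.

33.1 Hz

k = Gd⁴/(8D³N_a) = (78.0×10³)(8.6⁴)/(8·62.0³·24) = 9.3242 N/mm = 9324.2 N/m
Wire length L = πDN_a = π·62.0·24 = 4674.7 mm
m = ρ·(πd²/4)·L = 7850 × 58.088×10⁻⁶ m² × 4.6747 m = 2.1316 kg
f_n = ½√(k/m) = 0.5·√(9324.2/2.1316) = 0.5·√(4374.2) = 33.069 Hz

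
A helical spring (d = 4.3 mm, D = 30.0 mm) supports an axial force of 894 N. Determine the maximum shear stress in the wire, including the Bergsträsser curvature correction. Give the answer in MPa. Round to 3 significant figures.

1030 MPa

Spring index C = D/d = 30.0/4.3 = 6.9767
K_B = (4C+2)/(4C−3) = 29.907/24.907 = 1.2007
τ₀ = 8FD/(πd³) = 8·894·30.0/(π·4.3³) = 214560/249.78 = 859 MPa
τ_max = K·τ₀ = 1.2007 × 859 = 1031.4 MPa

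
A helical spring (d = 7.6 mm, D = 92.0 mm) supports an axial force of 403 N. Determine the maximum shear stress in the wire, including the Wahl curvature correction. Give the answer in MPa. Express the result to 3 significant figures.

241 MPa

Spring index C = D/d = 92.0/7.6 = 12.1053
K_W = (4C−1)/(4C−4) + 0.615/C = 47.421/44.421 + 0.0508 = 1.1183
τ₀ = 8FD/(πd³) = 8·403·92.0/(π·7.6³) = 296608/1379.1 = 215.08 MPa
τ_max = K·τ₀ = 1.1183 × 215.08 = 240.53 MPa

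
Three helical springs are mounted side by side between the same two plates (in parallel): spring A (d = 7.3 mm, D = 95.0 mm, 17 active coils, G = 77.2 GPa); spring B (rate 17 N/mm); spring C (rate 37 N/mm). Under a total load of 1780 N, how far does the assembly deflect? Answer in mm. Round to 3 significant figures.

k_A = Gd⁴/(8D³N_a) = (77.2×10³)(7.3⁴)/(8·95.0³·17) = 1.8802 N/mm
Parallel: k_eq = 1.8802 + 17 + 37 = 55.88 N/mm
δ = F/k_eq = 1780/55.88 = 31.854 mm

31.9 mm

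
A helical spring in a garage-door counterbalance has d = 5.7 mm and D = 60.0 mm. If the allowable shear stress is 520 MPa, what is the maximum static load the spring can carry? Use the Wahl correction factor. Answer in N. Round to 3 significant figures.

554 N

C = D/d = 60.0/5.7 = 10.5263
K_W = (4C−1)/(4C−4) + 0.615/C = 41.105/38.105 + 0.0584 = 1.1372
τ_max = K·8FD/(πd³) → F_max = τ_allow·πd³/(8DK)
F_max = 520·π·5.7³/(8·60.0·1.1372) = 3.0254e+05/545.83 = 554.26 N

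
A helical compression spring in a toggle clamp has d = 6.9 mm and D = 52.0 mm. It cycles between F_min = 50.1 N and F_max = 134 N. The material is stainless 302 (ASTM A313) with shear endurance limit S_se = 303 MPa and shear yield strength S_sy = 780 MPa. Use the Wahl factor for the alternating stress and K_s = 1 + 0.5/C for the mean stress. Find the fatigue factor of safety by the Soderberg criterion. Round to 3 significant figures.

C = D/d = 52.0/6.9 = 7.5362; K_W = (4C−1)/(4C−4)+0.615/C = 1.1964; K_s = 1+0.5/C = 1.0663
F_a = (F_max−F_min)/2 = 41.95 N; F_m = (F_max+F_min)/2 = 92.05 N
τ_a = K_W·8F_aD/(πd³) = 1.1964 × 16.909 = 20.23 MPa
τ_m = K_s·8F_mD/(πd³) = 1.0663 × 37.104 = 39.566 MPa
Soderberg: 1/n_f = τ_a/S_se + τ_m/S_sy = 20.23/303 + 39.566/780 = 0.06676 + 0.05073 = 0.11749
n_f = 1/0.11749 = 8.511

8.51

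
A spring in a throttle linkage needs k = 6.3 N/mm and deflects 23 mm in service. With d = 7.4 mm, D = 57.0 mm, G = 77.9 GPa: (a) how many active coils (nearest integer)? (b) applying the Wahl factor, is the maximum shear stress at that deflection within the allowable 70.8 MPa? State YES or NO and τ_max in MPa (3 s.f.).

(a) 25 coils; (b) YES, τ_max = 61.9 MPa

N_a = Gd⁴/(8D³k) = (77.9×10³)(7.4⁴)/(8·57.0³·6.3) = 25.03 → N_a = 25
Actual rate k = Gd⁴/(8D³·25) = 6.3068 N/mm
Working load F = kδ = 6.3068·23 = 145.06 N
C = 57.0/7.4 = 7.7027; K_W = (4C−1)/(4C−4)+0.615/C = 1.1917
τ_max = K_W·8FD/(πd³) = 1.1917·51.959 = 61.921 MPa
τ_max ≤ 70.8 MPa → acceptable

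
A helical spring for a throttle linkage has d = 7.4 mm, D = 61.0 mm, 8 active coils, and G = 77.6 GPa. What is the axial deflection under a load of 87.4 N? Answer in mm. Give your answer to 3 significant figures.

5.46 mm

k = Gd⁴/(8D³N_a) = (77.6×10³)(7.4⁴)/(8·61.0³·8) = 16.018 N/mm
δ = F/k = 87.4 / 16.018 = 5.4562 mm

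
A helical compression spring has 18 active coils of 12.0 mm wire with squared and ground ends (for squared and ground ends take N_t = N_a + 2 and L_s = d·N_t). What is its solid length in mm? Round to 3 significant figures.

240 mm

squared and ground ends: N_t = N_a + 2 = 18 + 2 = 20
L_s = d·N_t = 12.0 × 20 = 240 mm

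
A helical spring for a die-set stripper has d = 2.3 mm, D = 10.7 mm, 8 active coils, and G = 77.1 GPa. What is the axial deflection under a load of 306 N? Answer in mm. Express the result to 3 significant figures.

11.1 mm

k = Gd⁴/(8D³N_a) = (77.1×10³)(2.3⁴)/(8·10.7³·8) = 27.519 N/mm
δ = F/k = 306 / 27.519 = 11.12 mm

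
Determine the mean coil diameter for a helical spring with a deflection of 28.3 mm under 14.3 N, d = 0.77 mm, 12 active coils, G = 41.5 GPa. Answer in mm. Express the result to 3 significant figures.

Required rate k = F/δ = 14.3/28.3 = 0.5053 N/mm
D = (Gd⁴/(8N_a·k))^(1/3) = (41.5×10³·0.77⁴/(8·12·0.5053))^(1/3)
  = (300.739)^(1/3) = 6.6998 mm

6.70 mm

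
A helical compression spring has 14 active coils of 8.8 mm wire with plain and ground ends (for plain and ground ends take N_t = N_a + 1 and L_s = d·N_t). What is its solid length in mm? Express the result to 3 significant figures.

plain and ground ends: N_t = N_a + 1 = 14 + 1 = 15
L_s = d·N_t = 8.8 × 15 = 132 mm

132 mm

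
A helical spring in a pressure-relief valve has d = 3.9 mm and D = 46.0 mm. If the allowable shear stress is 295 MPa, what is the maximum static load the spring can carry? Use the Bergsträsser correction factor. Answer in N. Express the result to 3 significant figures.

C = D/d = 46.0/3.9 = 11.7949
K_B = (4C+2)/(4C−3) = 49.179/44.179 = 1.1132
τ_max = K·8FD/(πd³) → F_max = τ_allow·πd³/(8DK)
F_max = 295·π·3.9³/(8·46.0·1.1132) = 54975/409.65 = 134.2 N

134 N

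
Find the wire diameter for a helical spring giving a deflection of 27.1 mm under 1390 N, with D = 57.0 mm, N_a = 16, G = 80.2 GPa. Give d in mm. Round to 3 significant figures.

11.1 mm

Required rate k = F/δ = 1390/27.1 = 51.292 N/mm
d = (8D³N_a·k / G)^(1/4) = (8·57.0³·16·51.292 / (80.2×10³))^0.25
  = (15160)^0.25 = 11.0963 mm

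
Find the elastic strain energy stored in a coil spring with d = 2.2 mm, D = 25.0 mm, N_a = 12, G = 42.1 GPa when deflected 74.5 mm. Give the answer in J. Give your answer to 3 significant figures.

1.82 J

k = Gd⁴/(8D³N_a) = (42.1×10³)(2.2⁴)/(8·25.0³·12) = 0.65748 N/mm
U = ½kδ² = 0.5 × 0.65748 × 74.5² = 1824.6 N·mm = 1.8246 J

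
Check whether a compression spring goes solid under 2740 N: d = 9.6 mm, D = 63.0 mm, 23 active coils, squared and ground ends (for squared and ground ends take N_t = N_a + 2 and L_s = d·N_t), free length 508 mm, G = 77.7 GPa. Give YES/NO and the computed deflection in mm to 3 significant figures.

k = Gd⁴/(8D³N_a) = (77.7×10³)(9.6⁴)/(8·63.0³·23) = 14.344 N/mm
N_t = 25; L_s = 9.6·25 = 240 mm; δ_solid = L₀ − L_s = 508 − 240 = 268 mm
δ = F/k = 2740/14.344 = 191.02 mm
δ < δ_solid → spring does not go solid

NO, δ = 191 mm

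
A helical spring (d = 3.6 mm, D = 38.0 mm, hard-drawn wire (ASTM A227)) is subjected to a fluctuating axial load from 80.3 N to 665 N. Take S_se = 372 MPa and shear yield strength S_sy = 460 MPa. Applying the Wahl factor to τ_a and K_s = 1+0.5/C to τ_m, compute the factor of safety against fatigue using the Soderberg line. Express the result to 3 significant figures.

0.277

C = D/d = 38.0/3.6 = 10.5556; K_W = (4C−1)/(4C−4)+0.615/C = 1.1368; K_s = 1+0.5/C = 1.0474
F_a = (F_max−F_min)/2 = 292.35 N; F_m = (F_max+F_min)/2 = 372.65 N
τ_a = K_W·8F_aD/(πd³) = 1.1368 × 606.34 = 689.26 MPa
τ_m = K_s·8F_mD/(πd³) = 1.0474 × 772.89 = 809.5 MPa
Soderberg: 1/n_f = τ_a/S_se + τ_m/S_sy = 689.26/372 + 809.5/460 = 1.85286 + 1.75978 = 3.6126
n_f = 1/3.6126 = 0.2768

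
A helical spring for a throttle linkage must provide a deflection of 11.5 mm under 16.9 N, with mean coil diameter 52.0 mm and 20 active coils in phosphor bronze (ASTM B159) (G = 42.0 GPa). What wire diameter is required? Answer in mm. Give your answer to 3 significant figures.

5.30 mm

Required rate k = F/δ = 16.9/11.5 = 1.4696 N/mm
d = (8D³N_a·k / G)^(1/4) = (8·52.0³·20·1.4696 / (42.0×10³))^0.25
  = (787.17)^0.25 = 5.2968 mm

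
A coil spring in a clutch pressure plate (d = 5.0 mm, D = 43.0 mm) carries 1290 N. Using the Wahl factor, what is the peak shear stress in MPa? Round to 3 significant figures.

Spring index C = D/d = 43.0/5.0 = 8.6000
K_W = (4C−1)/(4C−4) + 0.615/C = 33.400/30.400 + 0.0715 = 1.1702
τ₀ = 8FD/(πd³) = 8·1290·43.0/(π·5.0³) = 443760/392.7 = 1130 MPa
τ_max = K·τ₀ = 1.1702 × 1130 = 1322.4 MPa

1320 MPa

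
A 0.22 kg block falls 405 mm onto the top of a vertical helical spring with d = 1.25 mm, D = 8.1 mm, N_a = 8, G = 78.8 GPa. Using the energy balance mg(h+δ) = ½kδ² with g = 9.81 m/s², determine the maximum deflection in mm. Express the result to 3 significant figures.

18.0 mm

k = Gd⁴/(8D³N_a) = (78.8×10³)(1.25⁴)/(8·8.1³·8) = 5.6563 N/mm
W = mg = 0.22 × 9.81 = 2.1582 N
½kδ² − Wδ − Wh = 0 → δ = (W + √(W² + 2kWh))/k
δ = (2.1582 + √(4.6578 + 9887.99))/5.6563 = (2.1582 + 99.462)/5.6563 = 17.966 mm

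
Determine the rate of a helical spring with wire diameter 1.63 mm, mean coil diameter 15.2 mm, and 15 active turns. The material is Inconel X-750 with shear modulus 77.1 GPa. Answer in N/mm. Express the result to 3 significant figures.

k = Gd⁴/(8D³N_a) = (77.1×10³ × 1.63⁴) / (8 × 15.2³ × 15)
  = 544258 / 421417 = 1.2915 N/mm

1.29 N/mm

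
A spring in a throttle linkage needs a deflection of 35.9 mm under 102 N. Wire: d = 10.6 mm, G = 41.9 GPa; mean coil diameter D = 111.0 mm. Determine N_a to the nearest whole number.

Required rate k = F/δ = 102/35.9 = 2.8412 N/mm
N_a = Gd⁴/(8D³k) = (41.9×10³ × 10.6⁴)/(8 × 111.0³ × 2.8412)
    = 5.28978e+08 / 3.1086e+07 = 17.02 → 17 coils

17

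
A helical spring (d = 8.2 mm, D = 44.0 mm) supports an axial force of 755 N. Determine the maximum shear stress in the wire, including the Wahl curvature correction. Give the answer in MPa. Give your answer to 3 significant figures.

197 MPa

Spring index C = D/d = 44.0/8.2 = 5.3659
K_W = (4C−1)/(4C−4) + 0.615/C = 20.463/17.463 + 0.1146 = 1.2864
τ₀ = 8FD/(πd³) = 8·755·44.0/(π·8.2³) = 265760/1732.2 = 153.43 MPa
τ_max = K·τ₀ = 1.2864 × 153.43 = 197.37 MPa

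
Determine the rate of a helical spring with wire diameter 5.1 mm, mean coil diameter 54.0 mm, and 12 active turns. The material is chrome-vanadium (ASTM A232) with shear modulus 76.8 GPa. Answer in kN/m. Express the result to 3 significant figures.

3.44 kN/m

k = Gd⁴/(8D³N_a) = (76.8×10³ × 5.1⁴) / (8 × 54.0³ × 12)
  = 5.19567e+07 / 1.51165e+07 = 3.4371 N/mm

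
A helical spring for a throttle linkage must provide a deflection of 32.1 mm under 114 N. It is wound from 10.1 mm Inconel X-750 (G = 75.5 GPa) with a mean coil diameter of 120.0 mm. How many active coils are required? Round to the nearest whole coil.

Required rate k = F/δ = 114/32.1 = 3.5514 N/mm
N_a = Gd⁴/(8D³k) = (75.5×10³ × 10.1⁴)/(8 × 120.0³ × 3.5514)
    = 7.85656e+08 / 4.90946e+07 = 16 → 16 coils

16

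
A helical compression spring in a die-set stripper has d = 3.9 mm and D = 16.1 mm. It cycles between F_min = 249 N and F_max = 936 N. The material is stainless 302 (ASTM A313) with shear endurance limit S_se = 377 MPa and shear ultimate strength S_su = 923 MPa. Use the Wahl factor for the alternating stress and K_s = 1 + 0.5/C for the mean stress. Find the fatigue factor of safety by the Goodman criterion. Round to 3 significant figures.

0.729

C = D/d = 16.1/3.9 = 4.1282; K_W = (4C−1)/(4C−4)+0.615/C = 1.3887; K_s = 1+0.5/C = 1.1211
F_a = (F_max−F_min)/2 = 343.5 N; F_m = (F_max+F_min)/2 = 592.5 N
τ_a = K_W·8F_aD/(πd³) = 1.3887 × 237.41 = 329.7 MPa
τ_m = K_s·8F_mD/(πd³) = 1.1211 × 409.51 = 459.1 MPa
Goodman: 1/n_f = τ_a/S_se + τ_m/S_su = 329.7/377 + 459.1/923 = 0.87453 + 0.49741 = 1.3719
n_f = 1/1.3719 = 0.7289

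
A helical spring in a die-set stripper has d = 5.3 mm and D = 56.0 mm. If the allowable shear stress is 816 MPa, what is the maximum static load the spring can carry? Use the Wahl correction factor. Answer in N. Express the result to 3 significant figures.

750 N

C = D/d = 56.0/5.3 = 10.5660
K_W = (4C−1)/(4C−4) + 0.615/C = 41.264/38.264 + 0.0582 = 1.1366
τ_max = K·8FD/(πd³) → F_max = τ_allow·πd³/(8DK)
F_max = 816·π·5.3³/(8·56.0·1.1366) = 3.8165e+05/509.2 = 749.51 N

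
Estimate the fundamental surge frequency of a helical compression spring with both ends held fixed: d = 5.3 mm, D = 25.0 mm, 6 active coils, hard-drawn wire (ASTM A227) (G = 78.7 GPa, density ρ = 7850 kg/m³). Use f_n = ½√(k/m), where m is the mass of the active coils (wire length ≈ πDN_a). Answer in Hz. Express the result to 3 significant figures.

504 Hz

k = Gd⁴/(8D³N_a) = (78.7×10³)(5.3⁴)/(8·25.0³·6) = 82.797 N/mm = 82797 N/m
Wire length L = πDN_a = π·25.0·6 = 471.24 mm
m = ρ·(πd²/4)·L = 7850 × 22.062×10⁻⁶ m² × 0.47124 m = 0.081612 kg
f_n = ½√(k/m) = 0.5·√(82797/0.081612) = 0.5·√(1.0145e+06) = 503.62 Hz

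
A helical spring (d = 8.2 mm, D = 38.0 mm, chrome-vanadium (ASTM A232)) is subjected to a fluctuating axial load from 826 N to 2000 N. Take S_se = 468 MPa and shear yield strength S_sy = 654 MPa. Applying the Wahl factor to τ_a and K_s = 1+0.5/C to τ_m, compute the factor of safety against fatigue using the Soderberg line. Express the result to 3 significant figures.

C = D/d = 38.0/8.2 = 4.6341; K_W = (4C−1)/(4C−4)+0.615/C = 1.3391; K_s = 1+0.5/C = 1.1079
F_a = (F_max−F_min)/2 = 587 N; F_m = (F_max+F_min)/2 = 1413 N
τ_a = K_W·8F_aD/(πd³) = 1.3391 × 103.02 = 137.95 MPa
τ_m = K_s·8F_mD/(πd³) = 1.1079 × 247.98 = 274.74 MPa
Soderberg: 1/n_f = τ_a/S_se + τ_m/S_sy = 137.95/468 + 274.74/654 = 0.29477 + 0.42009 = 0.71486
n_f = 1/0.71486 = 1.399

1.40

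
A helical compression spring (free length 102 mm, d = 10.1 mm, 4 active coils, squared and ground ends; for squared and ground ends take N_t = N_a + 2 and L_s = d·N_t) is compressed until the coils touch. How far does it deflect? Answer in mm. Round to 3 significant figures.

41.4 mm

N_t = 6; L_s = 10.1·6 = 60.6 mm
δ_solid = L₀ − L_s = 102 − 60.6 = 41.4 mm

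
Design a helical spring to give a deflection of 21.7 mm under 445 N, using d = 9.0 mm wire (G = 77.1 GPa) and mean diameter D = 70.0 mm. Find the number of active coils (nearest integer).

9

Required rate k = F/δ = 445/21.7 = 20.507 N/mm
N_a = Gd⁴/(8D³k) = (77.1×10³ × 9.0⁴)/(8 × 70.0³ × 20.507)
    = 5.05853e+08 / 5.6271e+07 = 8.99 → 9 coils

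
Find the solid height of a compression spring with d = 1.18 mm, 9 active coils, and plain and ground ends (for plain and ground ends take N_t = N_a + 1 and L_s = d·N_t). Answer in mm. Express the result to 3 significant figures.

plain and ground ends: N_t = N_a + 1 = 9 + 1 = 10
L_s = d·N_t = 1.18 × 10 = 11.8 mm

11.8 mm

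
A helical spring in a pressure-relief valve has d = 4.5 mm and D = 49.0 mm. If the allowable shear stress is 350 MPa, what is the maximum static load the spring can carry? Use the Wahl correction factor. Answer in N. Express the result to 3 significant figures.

226 N

C = D/d = 49.0/4.5 = 10.8889
K_W = (4C−1)/(4C−4) + 0.615/C = 42.556/39.556 + 0.0565 = 1.1323
τ_max = K·8FD/(πd³) → F_max = τ_allow·πd³/(8DK)
F_max = 350·π·4.5³/(8·49.0·1.1323) = 1.002e+05/443.87 = 225.74 N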